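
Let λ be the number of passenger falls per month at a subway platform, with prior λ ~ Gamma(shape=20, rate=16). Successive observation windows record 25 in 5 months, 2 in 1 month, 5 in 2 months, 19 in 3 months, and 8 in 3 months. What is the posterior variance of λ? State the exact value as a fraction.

79/900

Total count: 25 + 2 + 5 + 19 + 8 = 59.
Total exposure: 5 + 1 + 2 + 3 + 3 = 14 months.
Posterior: α' = 20 + 59 = 79, β' = 16 + 14 = 30.
Posterior variance = α'/β'² = 79/900.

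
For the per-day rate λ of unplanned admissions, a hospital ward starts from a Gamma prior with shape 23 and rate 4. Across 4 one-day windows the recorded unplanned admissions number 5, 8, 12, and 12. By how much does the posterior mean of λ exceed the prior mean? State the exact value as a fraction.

Total count: 5 + 8 + 12 + 12 = 37.
Total exposure: 4 days.
Posterior: α' = 23 + 37 = 60, β' = 4 + 4 = 8.
Posterior mean = 60/8 = 15/2; prior mean = 23/4 = 23/4. Difference = 15/2 − 23/4 = 7/4.

7/4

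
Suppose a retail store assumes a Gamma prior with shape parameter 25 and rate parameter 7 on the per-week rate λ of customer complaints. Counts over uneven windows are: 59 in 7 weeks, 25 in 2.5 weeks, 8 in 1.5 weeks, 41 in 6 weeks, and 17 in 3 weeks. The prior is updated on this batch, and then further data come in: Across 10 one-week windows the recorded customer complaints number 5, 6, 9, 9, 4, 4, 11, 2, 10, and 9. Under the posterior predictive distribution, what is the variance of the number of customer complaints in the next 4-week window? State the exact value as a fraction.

Total count: 59 + 25 + 8 + 41 + 17 = 150.
Total exposure: 7 + 2.5 + 1.5 + 6 + 3 = 20 weeks.
After the first batch: Gamma(25 + 150, 7 + 20) = Gamma(175, 27).
Total count: 5 + 6 + 9 + 9 + 4 + 4 + 11 + 2 + 10 + 9 = 69.
Total exposure: 10 weeks.
After the second batch: Gamma(175 + 69, 27 + 10) = Gamma(244, 37).
The posterior predictive for a window of length T is Negative Binomial with variance T·α'·(β'+T)/β'² = 4·244·41/1369 = 40016/1369.

40016/1369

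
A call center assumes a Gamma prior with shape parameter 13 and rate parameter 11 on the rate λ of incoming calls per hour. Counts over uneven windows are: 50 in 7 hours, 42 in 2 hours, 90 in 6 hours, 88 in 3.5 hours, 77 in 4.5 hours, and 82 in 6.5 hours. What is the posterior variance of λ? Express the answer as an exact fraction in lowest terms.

1768/6561

Total count: 50 + 42 + 90 + 88 + 77 + 82 = 429.
Total exposure: 7 + 2 + 6 + 3.5 + 4.5 + 6.5 = 29.5 hours.
Conjugate update: add total count to the shape and total exposure to the rate, giving Gamma(442, 81/2).
Posterior variance = α'/β'² = 442/(6561/4) = 1768/6561.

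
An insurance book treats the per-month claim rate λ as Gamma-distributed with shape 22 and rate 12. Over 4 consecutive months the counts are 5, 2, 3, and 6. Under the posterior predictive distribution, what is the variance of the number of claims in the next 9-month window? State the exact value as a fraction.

Total count: 5 + 2 + 3 + 6 = 16.
Total exposure: 4 months.
Gamma(α, β) with Poisson data over total exposure Σt gives posterior Gamma(α+Σx, β+Σt) = Gamma(38, 16).
The posterior predictive for a window of length T is Negative Binomial with variance T·α'·(β'+T)/β'² = 9·38·25/256 = 4275/128.

4275/128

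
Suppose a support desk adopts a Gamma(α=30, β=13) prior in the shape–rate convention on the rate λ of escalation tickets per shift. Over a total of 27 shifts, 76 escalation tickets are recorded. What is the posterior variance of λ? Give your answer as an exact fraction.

53/800

Total count 76 over total exposure 27 shifts.
The Gamma prior is conjugate for the Poisson rate, so λ | data ~ Gamma(30+76, 13+27) = Gamma(106, 40).
Posterior variance = α'/β'² = 106/1600 = 53/800.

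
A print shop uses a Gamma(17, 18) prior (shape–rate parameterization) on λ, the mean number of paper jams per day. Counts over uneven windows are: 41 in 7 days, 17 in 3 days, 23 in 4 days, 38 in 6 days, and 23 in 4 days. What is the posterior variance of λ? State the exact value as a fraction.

53/588

Total count: 41 + 17 + 23 + 38 + 23 = 142.
Total exposure: 7 + 3 + 4 + 6 + 4 = 24 days.
By Gamma–Poisson conjugacy, the posterior is Gamma(α + Σx, β + Σt) = Gamma(17 + 142, 18 + 24) = Gamma(159, 42).
Posterior variance = α'/β'² = 159/1764 = 53/588.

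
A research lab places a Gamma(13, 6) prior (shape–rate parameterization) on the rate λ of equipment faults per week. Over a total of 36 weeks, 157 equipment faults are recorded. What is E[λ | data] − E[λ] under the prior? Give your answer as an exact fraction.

Total count 157 over total exposure 36 weeks.
By Gamma–Poisson conjugacy, the posterior is Gamma(α + Σx, β + Σt) = Gamma(13 + 157, 6 + 36) = Gamma(170, 42).
Posterior mean = 170/42 = 85/21; prior mean = 13/6 = 13/6. Difference = 85/21 − 13/6 = 79/42.

79/42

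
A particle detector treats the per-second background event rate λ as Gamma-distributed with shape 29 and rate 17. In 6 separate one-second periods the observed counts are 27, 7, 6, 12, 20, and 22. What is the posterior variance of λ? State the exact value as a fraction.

123/529

Total count: 27 + 7 + 6 + 12 + 20 + 22 = 94.
Total exposure: 6 seconds.
By Gamma–Poisson conjugacy, the posterior is Gamma(α + Σx, β + Σt) = Gamma(29 + 94, 17 + 6) = Gamma(123, 23).
Posterior variance = α'/β'² = 123/529.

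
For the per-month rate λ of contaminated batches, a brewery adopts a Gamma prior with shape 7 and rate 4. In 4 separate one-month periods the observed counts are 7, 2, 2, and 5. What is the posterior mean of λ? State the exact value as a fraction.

23/8

Total count: 7 + 2 + 2 + 5 = 16.
Total exposure: 4 months.
Posterior: α' = 7 + 16 = 23, β' = 4 + 4 = 8.
Posterior mean = α'/β' = 23/8.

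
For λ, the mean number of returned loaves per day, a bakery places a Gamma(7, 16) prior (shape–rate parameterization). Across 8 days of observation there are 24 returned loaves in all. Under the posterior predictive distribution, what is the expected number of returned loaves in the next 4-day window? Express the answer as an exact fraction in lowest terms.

31/6

Total count 24 over total exposure 8 days.
Posterior: α' = 7 + 24 = 31, β' = 16 + 8 = 24.
Predictive mean over a 4-day window = T·E[λ|data] = 4·31/24 = 31/6.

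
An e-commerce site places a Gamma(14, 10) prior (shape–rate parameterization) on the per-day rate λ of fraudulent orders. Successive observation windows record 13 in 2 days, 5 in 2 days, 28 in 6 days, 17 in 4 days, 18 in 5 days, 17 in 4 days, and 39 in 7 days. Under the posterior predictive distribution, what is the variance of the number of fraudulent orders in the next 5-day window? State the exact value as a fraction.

Total count: 13 + 5 + 28 + 17 + 18 + 17 + 39 = 137.
Total exposure: 2 + 2 + 6 + 4 + 5 + 4 + 7 = 30 days.
By Gamma–Poisson conjugacy, the posterior is Gamma(α + Σx, β + Σt) = Gamma(14 + 137, 10 + 30) = Gamma(151, 40).
The posterior predictive for a window of length T is Negative Binomial with variance T·α'·(β'+T)/β'² = 5·151·45/1600 = 1359/64.

1359/64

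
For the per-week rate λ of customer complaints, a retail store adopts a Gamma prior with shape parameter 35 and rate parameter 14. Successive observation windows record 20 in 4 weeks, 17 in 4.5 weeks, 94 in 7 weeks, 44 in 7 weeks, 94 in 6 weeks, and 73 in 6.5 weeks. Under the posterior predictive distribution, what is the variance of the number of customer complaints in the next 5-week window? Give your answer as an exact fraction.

101790/2401

Total count: 20 + 17 + 94 + 44 + 94 + 73 = 342.
Total exposure: 4 + 4.5 + 7 + 7 + 6 + 6.5 = 35 weeks.
Posterior: α' = 35 + 342 = 377, β' = 14 + 35 = 49.
The posterior predictive for a window of length T is Negative Binomial with variance T·α'·(β'+T)/β'² = 5·377·54/2401 = 101790/2401.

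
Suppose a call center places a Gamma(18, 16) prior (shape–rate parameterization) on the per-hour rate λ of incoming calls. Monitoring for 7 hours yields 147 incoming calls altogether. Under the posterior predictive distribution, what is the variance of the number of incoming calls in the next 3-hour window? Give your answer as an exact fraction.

12870/529

Total count 147 over total exposure 7 hours.
The Gamma prior is conjugate for the Poisson rate, so λ | data ~ Gamma(18+147, 16+7) = Gamma(165, 23).
The posterior predictive for a window of length T is Negative Binomial with variance T·α'·(β'+T)/β'² = 3·165·26/529 = 12870/529.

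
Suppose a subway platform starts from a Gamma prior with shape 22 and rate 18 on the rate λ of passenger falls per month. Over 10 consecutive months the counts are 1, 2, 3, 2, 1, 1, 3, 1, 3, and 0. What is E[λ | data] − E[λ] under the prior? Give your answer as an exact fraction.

Total count: 1 + 2 + 3 + 2 + 1 + 1 + 3 + 1 + 3 + 0 = 17.
Total exposure: 10 months.
The Gamma prior is conjugate for the Poisson rate, so λ | data ~ Gamma(22+17, 18+10) = Gamma(39, 28).
Posterior mean = 39/28 = 39/28; prior mean = 22/18 = 11/9. Difference = 39/28 − 11/9 = 43/252.

43/252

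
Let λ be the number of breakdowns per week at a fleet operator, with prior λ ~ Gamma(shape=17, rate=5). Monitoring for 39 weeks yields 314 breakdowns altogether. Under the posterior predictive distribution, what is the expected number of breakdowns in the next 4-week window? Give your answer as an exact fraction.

331/11

Total count 314 over total exposure 39 weeks.
Gamma(α, β) with Poisson data over total exposure Σt gives posterior Gamma(α+Σx, β+Σt) = Gamma(331, 44).
Predictive mean over a 4-week window = T·E[λ|data] = 4·331/44 = 331/11.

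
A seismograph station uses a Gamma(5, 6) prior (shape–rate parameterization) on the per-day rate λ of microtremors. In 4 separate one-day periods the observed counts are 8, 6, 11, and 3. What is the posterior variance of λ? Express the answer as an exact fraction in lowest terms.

Total count: 8 + 6 + 11 + 3 = 28.
Total exposure: 4 days.
Conjugate update: add total count to the shape and total exposure to the rate, giving Gamma(33, 10).
Posterior variance = α'/β'² = 33/100.

33/100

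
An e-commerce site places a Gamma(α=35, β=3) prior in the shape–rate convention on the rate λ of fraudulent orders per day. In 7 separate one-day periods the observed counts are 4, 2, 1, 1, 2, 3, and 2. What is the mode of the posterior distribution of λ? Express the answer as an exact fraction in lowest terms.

Total count: 4 + 2 + 1 + 1 + 2 + 3 + 2 = 15.
Total exposure: 7 days.
The Gamma prior is conjugate for the Poisson rate, so λ | data ~ Gamma(35+15, 3+7) = Gamma(50, 10).
Posterior mode = (α'−1)/β' = 49/10.

49/10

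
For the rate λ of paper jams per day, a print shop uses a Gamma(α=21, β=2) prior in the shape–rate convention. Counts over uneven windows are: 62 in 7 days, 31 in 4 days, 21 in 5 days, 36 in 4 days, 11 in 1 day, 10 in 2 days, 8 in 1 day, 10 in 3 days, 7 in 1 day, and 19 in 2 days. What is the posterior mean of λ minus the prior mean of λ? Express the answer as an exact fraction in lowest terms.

Total count: 62 + 31 + 21 + 36 + 11 + 10 + 8 + 10 + 7 + 19 = 215.
Total exposure: 7 + 4 + 5 + 4 + 1 + 2 + 1 + 3 + 1 + 2 = 30 days.
The Gamma prior is conjugate for the Poisson rate, so λ | data ~ Gamma(21+215, 2+30) = Gamma(236, 32).
Posterior mean = 236/32 = 59/8; prior mean = 21/2 = 21/2. Difference = 59/8 − 21/2 = -25/8.

-25/8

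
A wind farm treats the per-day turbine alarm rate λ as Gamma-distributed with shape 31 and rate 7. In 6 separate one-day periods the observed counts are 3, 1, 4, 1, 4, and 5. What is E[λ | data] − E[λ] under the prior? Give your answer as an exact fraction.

Total count: 3 + 1 + 4 + 1 + 4 + 5 = 18.
Total exposure: 6 days.
By Gamma–Poisson conjugacy, the posterior is Gamma(α + Σx, β + Σt) = Gamma(31 + 18, 7 + 6) = Gamma(49, 13).
Posterior mean = 49/13 = 49/13; prior mean = 31/7 = 31/7. Difference = 49/13 − 31/7 = -60/91.

-60/91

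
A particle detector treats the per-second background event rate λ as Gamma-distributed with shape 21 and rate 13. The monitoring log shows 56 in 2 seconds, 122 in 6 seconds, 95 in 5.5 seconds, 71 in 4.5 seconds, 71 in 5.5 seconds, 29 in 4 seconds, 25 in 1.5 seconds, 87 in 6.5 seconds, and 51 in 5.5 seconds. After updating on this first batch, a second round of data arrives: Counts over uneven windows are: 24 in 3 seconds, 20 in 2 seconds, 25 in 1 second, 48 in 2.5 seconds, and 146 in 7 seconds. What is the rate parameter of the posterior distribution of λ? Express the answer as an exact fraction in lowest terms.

139/2

Total count: 56 + 122 + 95 + 71 + 71 + 29 + 25 + 87 + 51 = 607.
Total exposure: 2 + 6 + 5.5 + 4.5 + 5.5 + 4 + 1.5 + 6.5 + 5.5 = 41 seconds.
After the first batch: Gamma(21 + 607, 13 + 41) = Gamma(628, 54).
Total count: 24 + 20 + 25 + 48 + 146 = 263.
Total exposure: 3 + 2 + 1 + 2.5 + 7 = 15.5 seconds.
After the second batch: Gamma(628 + 263, 54 + 15.5) = Gamma(891, 139/2).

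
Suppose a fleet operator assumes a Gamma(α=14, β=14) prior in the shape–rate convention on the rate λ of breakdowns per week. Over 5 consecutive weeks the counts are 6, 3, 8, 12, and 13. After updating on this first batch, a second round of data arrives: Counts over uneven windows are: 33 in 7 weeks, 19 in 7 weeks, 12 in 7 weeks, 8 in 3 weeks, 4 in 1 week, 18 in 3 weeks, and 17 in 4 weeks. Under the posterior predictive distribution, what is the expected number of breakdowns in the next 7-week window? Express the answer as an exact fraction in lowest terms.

1169/51

Total count: 6 + 3 + 8 + 12 + 13 = 42.
Total exposure: 5 weeks.
After the first batch: Gamma(14 + 42, 14 + 5) = Gamma(56, 19).
Total count: 33 + 19 + 12 + 8 + 4 + 18 + 17 = 111.
Total exposure: 7 + 7 + 7 + 3 + 1 + 3 + 4 = 32 weeks.
After the second batch: Gamma(56 + 111, 19 + 32) = Gamma(167, 51).
Predictive mean over a 7-week window = T·E[λ|data] = 7·167/51 = 1169/51.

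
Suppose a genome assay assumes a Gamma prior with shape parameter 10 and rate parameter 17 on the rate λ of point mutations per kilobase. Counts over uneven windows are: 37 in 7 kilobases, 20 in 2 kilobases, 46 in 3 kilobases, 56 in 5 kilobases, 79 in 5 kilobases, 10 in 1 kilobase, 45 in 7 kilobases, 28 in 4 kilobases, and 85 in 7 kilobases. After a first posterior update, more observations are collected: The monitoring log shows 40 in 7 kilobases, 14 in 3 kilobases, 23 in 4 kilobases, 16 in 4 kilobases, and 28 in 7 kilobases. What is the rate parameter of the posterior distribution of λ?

Total count: 37 + 20 + 46 + 56 + 79 + 10 + 45 + 28 + 85 = 406.
Total exposure: 7 + 2 + 3 + 5 + 5 + 1 + 7 + 4 + 7 = 41 kilobases.
After the first batch: Gamma(10 + 406, 17 + 41) = Gamma(416, 58).
Total count: 40 + 14 + 23 + 16 + 28 = 121.
Total exposure: 7 + 3 + 4 + 4 + 7 = 25 kilobases.
After the second batch: Gamma(416 + 121, 58 + 25) = Gamma(537, 83).

83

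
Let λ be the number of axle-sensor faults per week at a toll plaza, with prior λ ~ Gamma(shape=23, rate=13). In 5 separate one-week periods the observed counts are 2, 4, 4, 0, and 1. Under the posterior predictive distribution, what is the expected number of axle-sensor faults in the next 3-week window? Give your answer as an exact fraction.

17/3

Total count: 2 + 4 + 4 + 0 + 1 = 11.
Total exposure: 5 weeks.
Posterior: α' = 23 + 11 = 34, β' = 13 + 5 = 18.
Predictive mean over a 3-week window = T·E[λ|data] = 3·34/18 = 17/3.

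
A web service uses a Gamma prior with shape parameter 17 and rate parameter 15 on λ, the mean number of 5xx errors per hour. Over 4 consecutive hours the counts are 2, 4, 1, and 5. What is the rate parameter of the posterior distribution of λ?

Total count: 2 + 4 + 1 + 5 = 12.
Total exposure: 4 hours.
By Gamma–Poisson conjugacy, the posterior is Gamma(α + Σx, β + Σt) = Gamma(17 + 12, 15 + 4) = Gamma(29, 19).

19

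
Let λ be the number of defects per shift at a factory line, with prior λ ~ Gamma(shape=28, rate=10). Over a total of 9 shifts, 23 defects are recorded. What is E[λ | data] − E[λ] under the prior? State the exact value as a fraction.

Total count 23 over total exposure 9 shifts.
By Gamma–Poisson conjugacy, the posterior is Gamma(α + Σx, β + Σt) = Gamma(28 + 23, 10 + 9) = Gamma(51, 19).
Posterior mean = 51/19 = 51/19; prior mean = 28/10 = 14/5. Difference = 51/19 − 14/5 = -11/95.

-11/95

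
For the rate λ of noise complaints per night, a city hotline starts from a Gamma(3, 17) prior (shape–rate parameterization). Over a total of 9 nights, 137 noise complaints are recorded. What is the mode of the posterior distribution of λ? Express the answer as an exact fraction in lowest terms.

139/26

Total count 137 over total exposure 9 nights.
Gamma(α, β) with Poisson data over total exposure Σt gives posterior Gamma(α+Σx, β+Σt) = Gamma(140, 26).
Posterior mode = (α'−1)/β' = 139/26.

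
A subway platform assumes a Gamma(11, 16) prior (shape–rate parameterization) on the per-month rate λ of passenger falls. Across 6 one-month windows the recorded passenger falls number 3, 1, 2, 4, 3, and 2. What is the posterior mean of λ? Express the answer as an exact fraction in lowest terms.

13/11

Total count: 3 + 1 + 2 + 4 + 3 + 2 = 15.
Total exposure: 6 months.
Posterior: α' = 11 + 15 = 26, β' = 16 + 6 = 22.
Posterior mean = α'/β' = 26/22 = 13/11.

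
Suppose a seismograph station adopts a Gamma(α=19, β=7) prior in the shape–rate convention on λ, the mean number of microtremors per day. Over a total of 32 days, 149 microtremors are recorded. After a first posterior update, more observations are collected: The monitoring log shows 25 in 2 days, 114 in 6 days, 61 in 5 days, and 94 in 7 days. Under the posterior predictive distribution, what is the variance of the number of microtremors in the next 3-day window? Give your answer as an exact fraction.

Total count 149 over total exposure 32 days.
After the first batch: Gamma(19 + 149, 7 + 32) = Gamma(168, 39).
Total count: 25 + 114 + 61 + 94 = 294.
Total exposure: 2 + 6 + 5 + 7 = 20 days.
After the second batch: Gamma(168 + 294, 39 + 20) = Gamma(462, 59).
The posterior predictive for a window of length T is Negative Binomial with variance T·α'·(β'+T)/β'² = 3·462·62/3481 = 85932/3481.

85932/3481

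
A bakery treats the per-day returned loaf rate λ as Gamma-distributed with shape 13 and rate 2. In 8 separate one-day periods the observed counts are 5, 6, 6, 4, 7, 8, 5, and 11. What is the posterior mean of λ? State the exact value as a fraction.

Total count: 5 + 6 + 6 + 4 + 7 + 8 + 5 + 11 = 52.
Total exposure: 8 days.
Gamma(α, β) with Poisson data over total exposure Σt gives posterior Gamma(α+Σx, β+Σt) = Gamma(65, 10).
Posterior mean = α'/β' = 65/10 = 13/2.

13/2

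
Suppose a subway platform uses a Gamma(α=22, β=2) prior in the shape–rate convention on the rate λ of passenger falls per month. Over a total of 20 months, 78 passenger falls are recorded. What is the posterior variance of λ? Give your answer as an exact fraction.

25/121

Total count 78 over total exposure 20 months.
The Gamma prior is conjugate for the Poisson rate, so λ | data ~ Gamma(22+78, 2+20) = Gamma(100, 22).
Posterior variance = α'/β'² = 100/484 = 25/121.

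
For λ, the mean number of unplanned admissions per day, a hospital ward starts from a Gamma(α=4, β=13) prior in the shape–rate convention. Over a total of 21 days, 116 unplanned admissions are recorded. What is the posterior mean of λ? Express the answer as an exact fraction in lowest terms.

60/17

Total count 116 over total exposure 21 days.
Conjugate update: add total count to the shape and total exposure to the rate, giving Gamma(120, 34).
Posterior mean = α'/β' = 120/34 = 60/17.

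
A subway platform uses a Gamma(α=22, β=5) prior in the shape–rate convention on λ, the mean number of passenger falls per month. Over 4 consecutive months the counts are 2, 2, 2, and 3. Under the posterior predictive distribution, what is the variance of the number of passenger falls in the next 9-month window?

Total count: 2 + 2 + 2 + 3 = 9.
Total exposure: 4 months.
The Gamma prior is conjugate for the Poisson rate, so λ | data ~ Gamma(22+9, 5+4) = Gamma(31, 9).
The posterior predictive for a window of length T is Negative Binomial with variance T·α'·(β'+T)/β'² = 9·31·18/81 = 62.

62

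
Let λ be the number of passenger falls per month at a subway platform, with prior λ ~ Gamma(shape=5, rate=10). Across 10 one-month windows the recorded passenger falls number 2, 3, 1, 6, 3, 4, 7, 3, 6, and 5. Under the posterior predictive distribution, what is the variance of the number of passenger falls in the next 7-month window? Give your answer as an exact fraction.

1701/80

Total count: 2 + 3 + 1 + 6 + 3 + 4 + 7 + 3 + 6 + 5 = 40.
Total exposure: 10 months.
By Gamma–Poisson conjugacy, the posterior is Gamma(α + Σx, β + Σt) = Gamma(5 + 40, 10 + 10) = Gamma(45, 20).
The posterior predictive for a window of length T is Negative Binomial with variance T·α'·(β'+T)/β'² = 7·45·27/400 = 1701/80.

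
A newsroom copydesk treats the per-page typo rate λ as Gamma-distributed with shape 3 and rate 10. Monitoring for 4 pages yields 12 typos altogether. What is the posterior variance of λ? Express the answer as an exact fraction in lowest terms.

Total count 12 over total exposure 4 pages.
Conjugate update: add total count to the shape and total exposure to the rate, giving Gamma(15, 14).
Posterior variance = α'/β'² = 15/196.

15/196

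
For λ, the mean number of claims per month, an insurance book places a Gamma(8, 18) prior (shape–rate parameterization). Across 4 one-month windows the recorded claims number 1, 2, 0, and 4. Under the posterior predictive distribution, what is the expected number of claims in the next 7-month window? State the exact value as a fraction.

Total count: 1 + 2 + 0 + 4 = 7.
Total exposure: 4 months.
Conjugate update: add total count to the shape and total exposure to the rate, giving Gamma(15, 22).
Predictive mean over a 7-month window = T·E[λ|data] = 7·15/22 = 105/22.

105/22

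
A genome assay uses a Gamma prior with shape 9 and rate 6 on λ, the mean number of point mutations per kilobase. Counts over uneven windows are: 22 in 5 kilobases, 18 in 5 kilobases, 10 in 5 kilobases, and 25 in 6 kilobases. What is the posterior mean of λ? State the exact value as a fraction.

28/9

Total count: 22 + 18 + 10 + 25 = 75.
Total exposure: 5 + 5 + 5 + 6 = 21 kilobases.
Gamma(α, β) with Poisson data over total exposure Σt gives posterior Gamma(α+Σx, β+Σt) = Gamma(84, 27).
Posterior mean = α'/β' = 84/27 = 28/9.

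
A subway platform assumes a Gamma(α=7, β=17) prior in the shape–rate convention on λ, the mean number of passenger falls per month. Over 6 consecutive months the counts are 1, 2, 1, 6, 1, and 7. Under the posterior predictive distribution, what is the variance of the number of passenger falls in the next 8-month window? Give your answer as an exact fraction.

Total count: 1 + 2 + 1 + 6 + 1 + 7 = 18.
Total exposure: 6 months.
Gamma(α, β) with Poisson data over total exposure Σt gives posterior Gamma(α+Σx, β+Σt) = Gamma(25, 23).
The posterior predictive for a window of length T is Negative Binomial with variance T·α'·(β'+T)/β'² = 8·25·31/529 = 6200/529.

6200/529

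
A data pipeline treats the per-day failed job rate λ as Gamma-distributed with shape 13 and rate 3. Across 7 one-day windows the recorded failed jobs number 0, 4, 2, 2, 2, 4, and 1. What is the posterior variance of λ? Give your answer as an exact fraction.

Total count: 0 + 4 + 2 + 2 + 2 + 4 + 1 = 15.
Total exposure: 7 days.
Posterior: α' = 13 + 15 = 28, β' = 3 + 7 = 10.
Posterior variance = α'/β'² = 28/100 = 7/25.

7/25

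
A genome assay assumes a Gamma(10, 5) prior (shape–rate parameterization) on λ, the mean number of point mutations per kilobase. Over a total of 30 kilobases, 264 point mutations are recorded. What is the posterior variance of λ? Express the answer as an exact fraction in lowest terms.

274/1225

Total count 264 over total exposure 30 kilobases.
The Gamma prior is conjugate for the Poisson rate, so λ | data ~ Gamma(10+264, 5+30) = Gamma(274, 35).
Posterior variance = α'/β'² = 274/1225.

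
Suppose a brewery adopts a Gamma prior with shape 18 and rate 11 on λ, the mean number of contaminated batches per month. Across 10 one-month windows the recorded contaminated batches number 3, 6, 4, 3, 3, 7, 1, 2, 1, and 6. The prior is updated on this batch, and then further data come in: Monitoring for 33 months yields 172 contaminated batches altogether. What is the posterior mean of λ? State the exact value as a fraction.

Total count: 3 + 6 + 4 + 3 + 3 + 7 + 1 + 2 + 1 + 6 = 36.
Total exposure: 10 months.
After the first batch: Gamma(18 + 36, 11 + 10) = Gamma(54, 21).
Total count 172 over total exposure 33 months.
After the second batch: Gamma(54 + 172, 21 + 33) = Gamma(226, 54).
Posterior mean = α'/β' = 226/54 = 113/27.

113/27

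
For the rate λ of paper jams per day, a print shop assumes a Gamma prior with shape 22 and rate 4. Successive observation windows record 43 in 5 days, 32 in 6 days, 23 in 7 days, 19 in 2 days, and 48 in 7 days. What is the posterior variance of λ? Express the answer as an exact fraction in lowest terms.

187/961

Total count: 43 + 32 + 23 + 19 + 48 = 165.
Total exposure: 5 + 6 + 7 + 2 + 7 = 27 days.
The Gamma prior is conjugate for the Poisson rate, so λ | data ~ Gamma(22+165, 4+27) = Gamma(187, 31).
Posterior variance = α'/β'² = 187/961.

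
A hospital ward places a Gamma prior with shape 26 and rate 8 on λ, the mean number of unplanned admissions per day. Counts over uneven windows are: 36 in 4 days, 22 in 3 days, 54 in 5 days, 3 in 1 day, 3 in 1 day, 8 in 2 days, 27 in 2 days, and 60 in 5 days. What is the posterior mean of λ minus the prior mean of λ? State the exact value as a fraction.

553/124

Total count: 36 + 22 + 54 + 3 + 3 + 8 + 27 + 60 = 213.
Total exposure: 4 + 3 + 5 + 1 + 1 + 2 + 2 + 5 = 23 days.
The Gamma prior is conjugate for the Poisson rate, so λ | data ~ Gamma(26+213, 8+23) = Gamma(239, 31).
Posterior mean = 239/31 = 239/31; prior mean = 26/8 = 13/4. Difference = 239/31 − 13/4 = 553/124.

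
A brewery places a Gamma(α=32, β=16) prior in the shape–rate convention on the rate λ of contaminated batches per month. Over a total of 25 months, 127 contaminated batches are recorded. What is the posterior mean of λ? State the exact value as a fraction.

Total count 127 over total exposure 25 months.
By Gamma–Poisson conjugacy, the posterior is Gamma(α + Σx, β + Σt) = Gamma(32 + 127, 16 + 25) = Gamma(159, 41).
Posterior mean = α'/β' = 159/41.

159/41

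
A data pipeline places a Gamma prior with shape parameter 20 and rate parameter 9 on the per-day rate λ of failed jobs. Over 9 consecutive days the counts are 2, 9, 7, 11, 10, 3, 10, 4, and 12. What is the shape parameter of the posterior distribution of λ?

88

Total count: 2 + 9 + 7 + 11 + 10 + 3 + 10 + 4 + 12 = 68.
Total exposure: 9 days.
Gamma(α, β) with Poisson data over total exposure Σt gives posterior Gamma(α+Σx, β+Σt) = Gamma(88, 18).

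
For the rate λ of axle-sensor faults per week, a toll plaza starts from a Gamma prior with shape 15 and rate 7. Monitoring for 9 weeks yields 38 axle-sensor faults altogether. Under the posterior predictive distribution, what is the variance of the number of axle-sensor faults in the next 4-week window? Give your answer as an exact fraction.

265/16

Total count 38 over total exposure 9 weeks.
By Gamma–Poisson conjugacy, the posterior is Gamma(α + Σx, β + Σt) = Gamma(15 + 38, 7 + 9) = Gamma(53, 16).
The posterior predictive for a window of length T is Negative Binomial with variance T·α'·(β'+T)/β'² = 4·53·20/256 = 265/16.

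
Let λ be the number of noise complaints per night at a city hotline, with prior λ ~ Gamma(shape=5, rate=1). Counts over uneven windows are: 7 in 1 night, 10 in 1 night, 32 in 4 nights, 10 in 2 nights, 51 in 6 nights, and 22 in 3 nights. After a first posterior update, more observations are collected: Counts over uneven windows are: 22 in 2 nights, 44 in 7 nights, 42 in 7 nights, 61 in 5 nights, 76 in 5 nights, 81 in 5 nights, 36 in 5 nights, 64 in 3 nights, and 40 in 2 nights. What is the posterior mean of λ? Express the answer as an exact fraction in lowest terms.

Total count: 7 + 10 + 32 + 10 + 51 + 22 = 132.
Total exposure: 1 + 1 + 4 + 2 + 6 + 3 = 17 nights.
After the first batch: Gamma(5 + 132, 1 + 17) = Gamma(137, 18).
Total count: 22 + 44 + 42 + 61 + 76 + 81 + 36 + 64 + 40 = 466.
Total exposure: 2 + 7 + 7 + 5 + 5 + 5 + 5 + 3 + 2 = 41 nights.
After the second batch: Gamma(137 + 466, 18 + 41) = Gamma(603, 59).
Posterior mean = α'/β' = 603/59.

603/59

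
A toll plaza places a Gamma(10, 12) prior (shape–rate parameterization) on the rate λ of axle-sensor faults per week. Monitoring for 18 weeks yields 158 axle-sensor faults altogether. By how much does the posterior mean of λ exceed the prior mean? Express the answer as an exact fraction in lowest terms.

143/30

Total count 158 over total exposure 18 weeks.
Gamma(α, β) with Poisson data over total exposure Σt gives posterior Gamma(α+Σx, β+Σt) = Gamma(168, 30).
Posterior mean = 168/30 = 28/5; prior mean = 10/12 = 5/6. Difference = 28/5 − 5/6 = 143/30.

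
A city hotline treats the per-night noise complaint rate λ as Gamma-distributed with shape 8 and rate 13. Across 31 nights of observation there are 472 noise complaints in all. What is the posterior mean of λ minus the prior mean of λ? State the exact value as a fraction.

1472/143

Total count 472 over total exposure 31 nights.
Conjugate update: add total count to the shape and total exposure to the rate, giving Gamma(480, 44).
Posterior mean = 480/44 = 120/11; prior mean = 8/13 = 8/13. Difference = 120/11 − 8/13 = 1472/143.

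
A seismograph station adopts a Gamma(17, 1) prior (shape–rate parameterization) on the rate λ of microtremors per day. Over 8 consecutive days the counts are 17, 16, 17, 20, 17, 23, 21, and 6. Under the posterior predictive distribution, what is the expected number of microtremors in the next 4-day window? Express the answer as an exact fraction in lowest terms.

Total count: 17 + 16 + 17 + 20 + 17 + 23 + 21 + 6 = 137.
Total exposure: 8 days.
Gamma(α, β) with Poisson data over total exposure Σt gives posterior Gamma(α+Σx, β+Σt) = Gamma(154, 9).
Predictive mean over a 4-day window = T·E[λ|data] = 4·154/9 = 616/9.

616/9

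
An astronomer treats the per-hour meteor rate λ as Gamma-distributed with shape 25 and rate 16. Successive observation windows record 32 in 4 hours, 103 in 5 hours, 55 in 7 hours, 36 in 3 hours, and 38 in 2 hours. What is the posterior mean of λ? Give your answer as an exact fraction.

Total count: 32 + 103 + 55 + 36 + 38 = 264.
Total exposure: 4 + 5 + 7 + 3 + 2 = 21 hours.
Posterior: α' = 25 + 264 = 289, β' = 16 + 21 = 37.
Posterior mean = α'/β' = 289/37.

289/37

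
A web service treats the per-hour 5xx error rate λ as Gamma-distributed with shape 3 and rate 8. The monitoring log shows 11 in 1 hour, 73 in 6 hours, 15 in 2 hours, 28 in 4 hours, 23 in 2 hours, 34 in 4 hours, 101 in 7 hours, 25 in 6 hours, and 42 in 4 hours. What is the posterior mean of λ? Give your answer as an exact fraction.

355/44

Total count: 11 + 73 + 15 + 28 + 23 + 34 + 101 + 25 + 42 = 352.
Total exposure: 1 + 6 + 2 + 4 + 2 + 4 + 7 + 6 + 4 = 36 hours.
The Gamma prior is conjugate for the Poisson rate, so λ | data ~ Gamma(3+352, 8+36) = Gamma(355, 44).
Posterior mean = α'/β' = 355/44.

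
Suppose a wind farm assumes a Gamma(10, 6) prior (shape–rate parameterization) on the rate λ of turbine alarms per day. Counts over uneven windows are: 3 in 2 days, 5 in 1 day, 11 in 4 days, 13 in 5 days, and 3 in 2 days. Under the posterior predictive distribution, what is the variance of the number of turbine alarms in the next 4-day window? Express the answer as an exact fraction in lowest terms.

54/5

Total count: 3 + 5 + 11 + 13 + 3 = 35.
Total exposure: 2 + 1 + 4 + 5 + 2 = 14 days.
Gamma(α, β) with Poisson data over total exposure Σt gives posterior Gamma(α+Σx, β+Σt) = Gamma(45, 20).
The posterior predictive for a window of length T is Negative Binomial with variance T·α'·(β'+T)/β'² = 4·45·24/400 = 54/5.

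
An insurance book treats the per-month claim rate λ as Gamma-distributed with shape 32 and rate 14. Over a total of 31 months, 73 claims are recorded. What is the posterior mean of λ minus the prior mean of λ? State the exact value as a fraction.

Total count 73 over total exposure 31 months.
Posterior: α' = 32 + 73 = 105, β' = 14 + 31 = 45.
Posterior mean = 105/45 = 7/3; prior mean = 32/14 = 16/7. Difference = 7/3 − 16/7 = 1/21.

1/21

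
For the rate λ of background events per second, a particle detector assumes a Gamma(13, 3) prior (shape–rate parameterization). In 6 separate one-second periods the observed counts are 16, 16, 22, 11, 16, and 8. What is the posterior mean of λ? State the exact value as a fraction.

34/3

Total count: 16 + 16 + 22 + 11 + 16 + 8 = 89.
Total exposure: 6 seconds.
Gamma(α, β) with Poisson data over total exposure Σt gives posterior Gamma(α+Σx, β+Σt) = Gamma(102, 9).
Posterior mean = α'/β' = 102/9 = 34/3.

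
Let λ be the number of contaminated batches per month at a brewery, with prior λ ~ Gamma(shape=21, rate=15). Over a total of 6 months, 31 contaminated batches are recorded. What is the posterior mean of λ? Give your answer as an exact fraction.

52/21

Total count 31 over total exposure 6 months.
The Gamma prior is conjugate for the Poisson rate, so λ | data ~ Gamma(21+31, 15+6) = Gamma(52, 21).
Posterior mean = α'/β' = 52/21.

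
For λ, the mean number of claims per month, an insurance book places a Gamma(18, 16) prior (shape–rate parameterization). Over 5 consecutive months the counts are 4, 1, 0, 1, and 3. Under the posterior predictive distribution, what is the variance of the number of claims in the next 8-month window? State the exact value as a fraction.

Total count: 4 + 1 + 0 + 1 + 3 = 9.
Total exposure: 5 months.
By Gamma–Poisson conjugacy, the posterior is Gamma(α + Σx, β + Σt) = Gamma(18 + 9, 16 + 5) = Gamma(27, 21).
The posterior predictive for a window of length T is Negative Binomial with variance T·α'·(β'+T)/β'² = 8·27·29/441 = 696/49.

696/49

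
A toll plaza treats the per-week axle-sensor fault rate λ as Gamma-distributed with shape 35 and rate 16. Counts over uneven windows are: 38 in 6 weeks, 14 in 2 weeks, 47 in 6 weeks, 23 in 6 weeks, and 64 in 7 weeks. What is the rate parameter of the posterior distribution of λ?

43

Total count: 38 + 14 + 47 + 23 + 64 = 186.
Total exposure: 6 + 2 + 6 + 6 + 7 = 27 weeks.
Posterior: α' = 35 + 186 = 221, β' = 16 + 27 = 43.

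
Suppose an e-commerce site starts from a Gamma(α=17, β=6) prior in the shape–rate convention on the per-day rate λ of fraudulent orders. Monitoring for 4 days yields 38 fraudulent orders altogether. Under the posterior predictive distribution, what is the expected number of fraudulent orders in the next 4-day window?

Total count 38 over total exposure 4 days.
Posterior: α' = 17 + 38 = 55, β' = 6 + 4 = 10.
Predictive mean over a 4-day window = T·E[λ|data] = 4·55/10 = 22.

22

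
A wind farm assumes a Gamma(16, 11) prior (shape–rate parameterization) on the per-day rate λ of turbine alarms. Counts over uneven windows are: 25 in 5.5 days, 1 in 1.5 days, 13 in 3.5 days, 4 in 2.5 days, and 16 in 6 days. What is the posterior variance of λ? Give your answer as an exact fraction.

Total count: 25 + 1 + 13 + 4 + 16 = 59.
Total exposure: 5.5 + 1.5 + 3.5 + 2.5 + 6 = 19 days.
By Gamma–Poisson conjugacy, the posterior is Gamma(α + Σx, β + Σt) = Gamma(16 + 59, 11 + 19) = Gamma(75, 30).
Posterior variance = α'/β'² = 75/900 = 1/12.

1/12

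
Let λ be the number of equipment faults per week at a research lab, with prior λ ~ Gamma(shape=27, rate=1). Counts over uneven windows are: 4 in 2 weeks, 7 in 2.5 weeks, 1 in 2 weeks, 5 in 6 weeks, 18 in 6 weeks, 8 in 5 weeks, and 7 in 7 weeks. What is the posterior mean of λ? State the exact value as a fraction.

22/9

Total count: 4 + 7 + 1 + 5 + 18 + 8 + 7 = 50.
Total exposure: 2 + 2.5 + 2 + 6 + 6 + 5 + 7 = 30.5 weeks.
By Gamma–Poisson conjugacy, the posterior is Gamma(α + Σx, β + Σt) = Gamma(27 + 50, 1 + 30.5) = Gamma(77, 63/2).
Posterior mean = α'/β' = 77/(63/2) = 22/9.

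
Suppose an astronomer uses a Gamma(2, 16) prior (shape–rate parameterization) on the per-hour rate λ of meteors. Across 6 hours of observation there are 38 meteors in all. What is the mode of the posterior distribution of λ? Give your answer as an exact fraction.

Total count 38 over total exposure 6 hours.
Gamma(α, β) with Poisson data over total exposure Σt gives posterior Gamma(α+Σx, β+Σt) = Gamma(40, 22).
Posterior mode = (α'−1)/β' = 39/22.

39/22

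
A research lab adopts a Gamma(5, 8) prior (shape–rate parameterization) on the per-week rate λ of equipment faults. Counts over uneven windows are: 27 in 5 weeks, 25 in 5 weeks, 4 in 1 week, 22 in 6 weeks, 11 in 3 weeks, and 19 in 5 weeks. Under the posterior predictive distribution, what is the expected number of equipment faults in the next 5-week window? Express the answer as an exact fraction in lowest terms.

Total count: 27 + 25 + 4 + 22 + 11 + 19 = 108.
Total exposure: 5 + 5 + 1 + 6 + 3 + 5 = 25 weeks.
Posterior: α' = 5 + 108 = 113, β' = 8 + 25 = 33.
Predictive mean over a 5-week window = T·E[λ|data] = 5·113/33 = 565/33.

565/33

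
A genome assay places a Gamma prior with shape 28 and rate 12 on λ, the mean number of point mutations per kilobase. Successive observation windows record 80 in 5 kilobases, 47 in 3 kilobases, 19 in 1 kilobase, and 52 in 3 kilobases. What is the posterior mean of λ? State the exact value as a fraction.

Total count: 80 + 47 + 19 + 52 = 198.
Total exposure: 5 + 3 + 1 + 3 = 12 kilobases.
By Gamma–Poisson conjugacy, the posterior is Gamma(α + Σx, β + Σt) = Gamma(28 + 198, 12 + 12) = Gamma(226, 24).
Posterior mean = α'/β' = 226/24 = 113/12.

113/12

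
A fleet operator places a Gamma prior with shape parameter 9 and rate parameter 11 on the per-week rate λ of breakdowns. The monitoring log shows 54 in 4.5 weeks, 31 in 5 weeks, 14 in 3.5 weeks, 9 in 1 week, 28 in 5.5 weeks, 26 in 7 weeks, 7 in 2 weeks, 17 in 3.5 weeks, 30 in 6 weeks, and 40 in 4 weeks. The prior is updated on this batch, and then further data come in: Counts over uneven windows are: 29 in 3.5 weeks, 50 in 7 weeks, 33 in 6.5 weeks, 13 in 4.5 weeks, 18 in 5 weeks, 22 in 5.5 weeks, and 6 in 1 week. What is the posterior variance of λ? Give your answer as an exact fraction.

109/1849

Total count: 54 + 31 + 14 + 9 + 28 + 26 + 7 + 17 + 30 + 40 = 256.
Total exposure: 4.5 + 5 + 3.5 + 1 + 5.5 + 7 + 2 + 3.5 + 6 + 4 = 42 weeks.
After the first batch: Gamma(9 + 256, 11 + 42) = Gamma(265, 53).
Total count: 29 + 50 + 33 + 13 + 18 + 22 + 6 = 171.
Total exposure: 3.5 + 7 + 6.5 + 4.5 + 5 + 5.5 + 1 = 33 weeks.
After the second batch: Gamma(265 + 171, 53 + 33) = Gamma(436, 86).
Posterior variance = α'/β'² = 436/7396 = 109/1849.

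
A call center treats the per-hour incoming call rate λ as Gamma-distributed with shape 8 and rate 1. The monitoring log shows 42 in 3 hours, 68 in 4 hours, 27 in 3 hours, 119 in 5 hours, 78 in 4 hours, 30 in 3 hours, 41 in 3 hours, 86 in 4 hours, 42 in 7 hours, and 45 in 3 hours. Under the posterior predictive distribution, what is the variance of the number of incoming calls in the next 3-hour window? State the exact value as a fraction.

Total count: 42 + 68 + 27 + 119 + 78 + 30 + 41 + 86 + 42 + 45 = 578.
Total exposure: 3 + 4 + 3 + 5 + 4 + 3 + 3 + 4 + 7 + 3 = 39 hours.
Conjugate update: add total count to the shape and total exposure to the rate, giving Gamma(586, 40).
The posterior predictive for a window of length T is Negative Binomial with variance T·α'·(β'+T)/β'² = 3·586·43/1600 = 37797/800.

37797/800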